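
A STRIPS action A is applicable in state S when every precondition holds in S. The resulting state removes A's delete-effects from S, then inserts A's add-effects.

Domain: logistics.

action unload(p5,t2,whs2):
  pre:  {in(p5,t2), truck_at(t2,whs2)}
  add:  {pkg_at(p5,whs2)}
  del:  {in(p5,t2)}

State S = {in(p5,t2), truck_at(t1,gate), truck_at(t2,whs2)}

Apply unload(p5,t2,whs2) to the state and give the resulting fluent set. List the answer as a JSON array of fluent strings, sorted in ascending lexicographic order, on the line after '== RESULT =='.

Compute (S \ del) ∪ add:
  pre ⊆ S: {in(p5,t2), truck_at(t2,whs2)} ⊆ S  — applicable
  S \ del = {truck_at(t1,gate), truck_at(t2,whs2)}
  ∪ add   = {pkg_at(p5,whs2), truck_at(t1,gate), truck_at(t2,whs2)}

== RESULT ==
["pkg_at(p5,whs2)", "truck_at(t1,gate)", "truck_at(t2,whs2)"]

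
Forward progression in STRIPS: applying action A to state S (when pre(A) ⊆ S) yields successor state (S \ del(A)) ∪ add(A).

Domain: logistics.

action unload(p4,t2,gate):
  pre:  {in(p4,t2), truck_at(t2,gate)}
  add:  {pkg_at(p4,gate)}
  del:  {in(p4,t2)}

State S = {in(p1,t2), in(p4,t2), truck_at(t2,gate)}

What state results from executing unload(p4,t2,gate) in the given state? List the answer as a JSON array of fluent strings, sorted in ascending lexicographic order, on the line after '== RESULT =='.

Compute (S \ del) ∪ add:
  pre ⊆ S: {in(p4,t2), truck_at(t2,gate)} ⊆ S  — applicable
  S \ del = {in(p1,t2), truck_at(t2,gate)}
  ∪ add   = {in(p1,t2), pkg_at(p4,gate), truck_at(t2,gate)}

== RESULT ==
["in(p1,t2)", "pkg_at(p4,gate)", "truck_at(t2,gate)"]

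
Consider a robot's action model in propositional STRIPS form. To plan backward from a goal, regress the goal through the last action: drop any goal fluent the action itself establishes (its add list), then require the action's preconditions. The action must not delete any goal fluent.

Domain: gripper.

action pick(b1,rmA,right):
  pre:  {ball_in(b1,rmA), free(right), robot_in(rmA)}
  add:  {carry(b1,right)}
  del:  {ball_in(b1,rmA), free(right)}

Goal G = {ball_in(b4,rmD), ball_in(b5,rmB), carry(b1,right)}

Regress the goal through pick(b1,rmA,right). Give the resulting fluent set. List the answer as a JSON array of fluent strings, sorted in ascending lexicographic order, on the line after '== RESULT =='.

Compute (G \ add) ∪ pre:
  G ∩ del = {}  (empty — regression defined)
  G \ add = {ball_in(b4,rmD), ball_in(b5,rmB), carry(b1,right)} \ {carry(b1,right)} = {ball_in(b4,rmD), ball_in(b5,rmB)}
  ∪ pre   = {ball_in(b4,rmD), ball_in(b5,rmB)} ∪ {ball_in(b1,rmA), free(right), robot_in(rmA)}
          = {ball_in(b1,rmA), ball_in(b4,rmD), ball_in(b5,rmB), free(right), robot_in(rmA)}

== RESULT ==
["ball_in(b1,rmA)", "ball_in(b4,rmD)", "ball_in(b5,rmB)", "free(right)", "robot_in(rmA)"]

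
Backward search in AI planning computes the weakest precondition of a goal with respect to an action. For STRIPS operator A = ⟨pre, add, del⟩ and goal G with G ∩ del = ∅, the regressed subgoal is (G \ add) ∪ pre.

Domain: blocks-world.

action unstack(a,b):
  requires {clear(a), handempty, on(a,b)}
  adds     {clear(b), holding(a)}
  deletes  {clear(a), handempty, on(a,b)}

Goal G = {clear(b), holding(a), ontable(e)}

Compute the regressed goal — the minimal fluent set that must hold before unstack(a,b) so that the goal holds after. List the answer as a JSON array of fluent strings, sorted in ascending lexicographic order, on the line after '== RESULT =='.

Compute (G \ add) ∪ pre:
  G ∩ del = {}  (empty — regression defined)
  G \ add = {clear(b), holding(a), ontable(e)} \ {clear(b), holding(a)} = {ontable(e)}
  ∪ pre   = {ontable(e)} ∪ {clear(a), handempty, on(a,b)}
          = {clear(a), handempty, on(a,b), ontable(e)}

== RESULT ==
["clear(a)", "handempty", "on(a,b)", "ontable(e)"]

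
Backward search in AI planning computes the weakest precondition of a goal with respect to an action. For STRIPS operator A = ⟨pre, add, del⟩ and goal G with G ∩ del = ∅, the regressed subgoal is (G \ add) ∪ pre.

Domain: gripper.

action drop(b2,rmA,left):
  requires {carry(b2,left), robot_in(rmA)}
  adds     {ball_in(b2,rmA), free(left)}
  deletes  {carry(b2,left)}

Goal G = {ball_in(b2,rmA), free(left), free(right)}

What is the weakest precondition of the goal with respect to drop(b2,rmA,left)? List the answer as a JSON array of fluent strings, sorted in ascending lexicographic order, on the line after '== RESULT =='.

Regress:
  G ∩ del = {}  (empty — regression defined)
  G \ add = {ball_in(b2,rmA), free(left), free(right)} \ {ball_in(b2,rmA), free(left)} = {free(right)}
  ∪ pre   = {free(right)} ∪ {carry(b2,left), robot_in(rmA)}
          = {carry(b2,left), free(right), robot_in(rmA)}

== RESULT ==
["carry(b2,left)", "free(right)", "robot_in(rmA)"]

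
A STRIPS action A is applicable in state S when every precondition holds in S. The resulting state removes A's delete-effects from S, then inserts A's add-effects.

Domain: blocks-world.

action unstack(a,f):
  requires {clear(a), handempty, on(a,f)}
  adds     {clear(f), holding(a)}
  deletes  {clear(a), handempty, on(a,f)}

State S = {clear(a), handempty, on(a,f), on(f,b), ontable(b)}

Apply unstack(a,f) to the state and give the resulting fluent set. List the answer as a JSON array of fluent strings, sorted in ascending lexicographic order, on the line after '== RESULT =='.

Progress:
  pre ⊆ S: {clear(a), handempty, on(a,f)} ⊆ S  — applicable
  S \ del = {on(f,b), ontable(b)}
  ∪ add   = {clear(f), holding(a), on(f,b), ontable(b)}

== RESULT ==
["clear(f)", "holding(a)", "on(f,b)", "ontable(b)"]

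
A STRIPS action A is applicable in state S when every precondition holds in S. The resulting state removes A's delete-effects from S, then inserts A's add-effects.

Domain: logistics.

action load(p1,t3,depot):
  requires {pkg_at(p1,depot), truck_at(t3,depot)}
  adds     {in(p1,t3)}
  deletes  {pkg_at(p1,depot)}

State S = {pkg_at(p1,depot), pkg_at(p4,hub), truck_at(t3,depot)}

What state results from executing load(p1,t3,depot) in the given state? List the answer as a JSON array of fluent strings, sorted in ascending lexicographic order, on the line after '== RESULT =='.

Progress:
  pre ⊆ S: {pkg_at(p1,depot), truck_at(t3,depot)} ⊆ S  — applicable
  S \ del = {pkg_at(p4,hub), truck_at(t3,depot)}
  ∪ add   = {in(p1,t3), pkg_at(p4,hub), truck_at(t3,depot)}

== RESULT ==
["in(p1,t3)", "pkg_at(p4,hub)", "truck_at(t3,depot)"]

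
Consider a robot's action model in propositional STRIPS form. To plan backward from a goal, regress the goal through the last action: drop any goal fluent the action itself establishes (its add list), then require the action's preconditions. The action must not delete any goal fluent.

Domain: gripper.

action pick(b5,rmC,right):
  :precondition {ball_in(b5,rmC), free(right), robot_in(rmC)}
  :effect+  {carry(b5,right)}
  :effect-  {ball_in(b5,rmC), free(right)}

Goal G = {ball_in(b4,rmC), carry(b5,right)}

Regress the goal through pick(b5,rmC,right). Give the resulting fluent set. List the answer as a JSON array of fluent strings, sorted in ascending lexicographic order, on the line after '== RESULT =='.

Compute (G \ add) ∪ pre:
  G ∩ del = {}  (empty — regression defined)
  G \ add = {ball_in(b4,rmC), carry(b5,right)} \ {carry(b5,right)} = {ball_in(b4,rmC)}
  ∪ pre   = {ball_in(b4,rmC)} ∪ {ball_in(b5,rmC), free(right), robot_in(rmC)}
          = {ball_in(b4,rmC), ball_in(b5,rmC), free(right), robot_in(rmC)}

== RESULT ==
["ball_in(b4,rmC)", "ball_in(b5,rmC)", "free(right)", "robot_in(rmC)"]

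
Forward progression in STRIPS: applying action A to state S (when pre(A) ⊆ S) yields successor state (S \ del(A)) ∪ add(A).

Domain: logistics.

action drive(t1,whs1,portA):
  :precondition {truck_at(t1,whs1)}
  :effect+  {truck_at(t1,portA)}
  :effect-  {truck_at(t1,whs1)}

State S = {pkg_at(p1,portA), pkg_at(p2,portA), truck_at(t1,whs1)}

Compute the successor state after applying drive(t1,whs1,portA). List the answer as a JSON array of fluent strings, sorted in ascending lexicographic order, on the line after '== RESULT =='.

Progress:
  pre ⊆ S: {truck_at(t1,whs1)} ⊆ S  — applicable
  S \ del = {pkg_at(p1,portA), pkg_at(p2,portA)}
  ∪ add   = {pkg_at(p1,portA), pkg_at(p2,portA), truck_at(t1,portA)}

== RESULT ==
["pkg_at(p1,portA)", "pkg_at(p2,portA)", "truck_at(t1,portA)"]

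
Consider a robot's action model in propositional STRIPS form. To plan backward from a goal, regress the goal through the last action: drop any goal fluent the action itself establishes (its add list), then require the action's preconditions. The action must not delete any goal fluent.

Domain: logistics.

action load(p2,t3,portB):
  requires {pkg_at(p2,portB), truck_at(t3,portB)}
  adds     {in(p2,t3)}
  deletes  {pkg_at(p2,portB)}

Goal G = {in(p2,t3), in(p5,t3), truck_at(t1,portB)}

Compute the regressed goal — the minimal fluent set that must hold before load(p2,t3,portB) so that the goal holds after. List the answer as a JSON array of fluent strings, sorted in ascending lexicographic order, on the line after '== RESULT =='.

Compute (G \ add) ∪ pre:
  G ∩ del = {}  (empty — regression defined)
  G \ add = {in(p2,t3), in(p5,t3), truck_at(t1,portB)} \ {in(p2,t3)} = {in(p5,t3), truck_at(t1,portB)}
  ∪ pre   = {in(p5,t3), truck_at(t1,portB)} ∪ {pkg_at(p2,portB), truck_at(t3,portB)}
          = {in(p5,t3), pkg_at(p2,portB), truck_at(t1,portB), truck_at(t3,portB)}

== RESULT ==
["in(p5,t3)", "pkg_at(p2,portB)", "truck_at(t1,portB)", "truck_at(t3,portB)"]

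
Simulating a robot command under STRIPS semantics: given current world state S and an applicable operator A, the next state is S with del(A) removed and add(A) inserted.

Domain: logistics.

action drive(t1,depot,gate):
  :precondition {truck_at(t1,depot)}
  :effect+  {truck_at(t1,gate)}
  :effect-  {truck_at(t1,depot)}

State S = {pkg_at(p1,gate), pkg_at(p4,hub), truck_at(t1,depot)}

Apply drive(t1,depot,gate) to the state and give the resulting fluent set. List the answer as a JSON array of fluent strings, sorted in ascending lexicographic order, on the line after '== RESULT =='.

Progress:
  pre ⊆ S: {truck_at(t1,depot)} ⊆ S  — applicable
  S \ del = {pkg_at(p1,gate), pkg_at(p4,hub)}
  ∪ add   = {pkg_at(p1,gate), pkg_at(p4,hub), truck_at(t1,gate)}

== RESULT ==
["pkg_at(p1,gate)", "pkg_at(p4,hub)", "truck_at(t1,gate)"]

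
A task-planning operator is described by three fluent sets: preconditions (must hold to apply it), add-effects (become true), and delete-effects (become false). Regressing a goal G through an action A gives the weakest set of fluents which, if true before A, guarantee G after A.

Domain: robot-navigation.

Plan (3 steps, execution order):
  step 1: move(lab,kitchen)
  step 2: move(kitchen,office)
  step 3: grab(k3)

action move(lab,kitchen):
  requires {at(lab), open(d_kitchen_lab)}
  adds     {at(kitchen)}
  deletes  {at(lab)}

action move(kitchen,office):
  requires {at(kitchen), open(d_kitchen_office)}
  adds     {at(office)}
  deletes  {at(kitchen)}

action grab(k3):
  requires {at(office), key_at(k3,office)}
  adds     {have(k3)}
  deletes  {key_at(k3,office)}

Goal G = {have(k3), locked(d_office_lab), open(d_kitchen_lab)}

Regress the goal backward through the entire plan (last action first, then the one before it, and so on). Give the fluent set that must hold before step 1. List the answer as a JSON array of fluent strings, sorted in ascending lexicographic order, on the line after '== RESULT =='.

Work backward from the goal:
  through step 3 (grab(k3)): drop {have(k3)}, keep {locked(d_office_lab), open(d_kitchen_lab)}, require {at(office), key_at(k3,office)}
    → {at(office), key_at(k3,office), locked(d_office_lab), open(d_kitchen_lab)}
  through step 2 (move(kitchen,office)): drop {at(office)}, keep {key_at(k3,office), locked(d_office_lab), open(d_kitchen_lab)}, require {at(kitchen), open(d_kitchen_office)}
    → {at(kitchen), key_at(k3,office), locked(d_office_lab), open(d_kitchen_lab), open(d_kitchen_office)}
  through step 1 (move(lab,kitchen)): drop {at(kitchen)}, keep {key_at(k3,office), locked(d_office_lab), open(d_kitchen_lab), open(d_kitchen_office)}, require {at(lab), open(d_kitchen_lab)}
    → {at(lab), key_at(k3,office), locked(d_office_lab), open(d_kitchen_lab), open(d_kitchen_office)}

== RESULT ==
["at(lab)", "key_at(k3,office)", "locked(d_office_lab)", "open(d_kitchen_lab)", "open(d_kitchen_office)"]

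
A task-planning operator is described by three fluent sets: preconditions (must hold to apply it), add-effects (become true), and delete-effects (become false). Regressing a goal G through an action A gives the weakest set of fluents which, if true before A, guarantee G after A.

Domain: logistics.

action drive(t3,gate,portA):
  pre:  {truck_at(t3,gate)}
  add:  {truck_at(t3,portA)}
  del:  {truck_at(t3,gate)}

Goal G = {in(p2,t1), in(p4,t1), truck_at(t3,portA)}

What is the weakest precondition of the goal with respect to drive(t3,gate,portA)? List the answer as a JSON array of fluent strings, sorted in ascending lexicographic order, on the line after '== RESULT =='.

Regress:
  G ∩ del = {}  (empty — regression defined)
  G \ add = {in(p2,t1), in(p4,t1), truck_at(t3,portA)} \ {truck_at(t3,portA)} = {in(p2,t1), in(p4,t1)}
  ∪ pre   = {in(p2,t1), in(p4,t1)} ∪ {truck_at(t3,gate)}
          = {in(p2,t1), in(p4,t1), truck_at(t3,gate)}

== RESULT ==
["in(p2,t1)", "in(p4,t1)", "truck_at(t3,gate)"]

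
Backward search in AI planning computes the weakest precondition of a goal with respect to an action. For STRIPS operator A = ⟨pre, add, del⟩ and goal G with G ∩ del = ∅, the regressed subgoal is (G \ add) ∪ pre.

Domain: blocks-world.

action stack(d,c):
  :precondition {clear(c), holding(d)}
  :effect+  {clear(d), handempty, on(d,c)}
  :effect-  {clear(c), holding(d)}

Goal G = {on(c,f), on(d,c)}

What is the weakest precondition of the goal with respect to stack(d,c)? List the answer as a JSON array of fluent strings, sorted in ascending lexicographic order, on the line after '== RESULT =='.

Regress:
  G ∩ del = {}  (empty — regression defined)
  G \ add = {on(c,f), on(d,c)} \ {clear(d), handempty, on(d,c)} = {on(c,f)}
  ∪ pre   = {on(c,f)} ∪ {clear(c), holding(d)}
          = {clear(c), holding(d), on(c,f)}

== RESULT ==
["clear(c)", "holding(d)", "on(c,f)"]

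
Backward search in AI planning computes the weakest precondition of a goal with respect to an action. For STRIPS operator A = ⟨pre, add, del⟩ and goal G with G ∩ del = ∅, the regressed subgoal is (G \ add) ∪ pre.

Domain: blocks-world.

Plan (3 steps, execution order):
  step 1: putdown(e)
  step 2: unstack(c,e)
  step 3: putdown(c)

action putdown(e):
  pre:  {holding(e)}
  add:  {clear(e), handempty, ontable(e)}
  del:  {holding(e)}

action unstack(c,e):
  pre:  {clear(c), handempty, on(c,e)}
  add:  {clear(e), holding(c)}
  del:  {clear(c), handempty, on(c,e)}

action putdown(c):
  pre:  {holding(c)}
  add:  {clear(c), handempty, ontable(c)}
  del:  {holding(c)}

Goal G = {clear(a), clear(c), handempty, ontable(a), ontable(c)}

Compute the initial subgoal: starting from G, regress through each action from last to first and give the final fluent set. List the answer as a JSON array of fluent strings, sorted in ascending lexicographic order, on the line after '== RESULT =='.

Regress step by step:
  through step 3 (putdown(c)): drop {clear(c), handempty, ontable(c)}, keep {clear(a), ontable(a)}, require {holding(c)}
    → {clear(a), holding(c), ontable(a)}
  through step 2 (unstack(c,e)): drop {holding(c)}, keep {clear(a), ontable(a)}, require {clear(c), handempty, on(c,e)}
    → {clear(a), clear(c), handempty, on(c,e), ontable(a)}
  through step 1 (putdown(e)): drop {handempty}, keep {clear(a), clear(c), on(c,e), ontable(a)}, require {holding(e)}
    → {clear(a), clear(c), holding(e), on(c,e), ontable(a)}

== RESULT ==
["clear(a)", "clear(c)", "holding(e)", "on(c,e)", "ontable(a)"]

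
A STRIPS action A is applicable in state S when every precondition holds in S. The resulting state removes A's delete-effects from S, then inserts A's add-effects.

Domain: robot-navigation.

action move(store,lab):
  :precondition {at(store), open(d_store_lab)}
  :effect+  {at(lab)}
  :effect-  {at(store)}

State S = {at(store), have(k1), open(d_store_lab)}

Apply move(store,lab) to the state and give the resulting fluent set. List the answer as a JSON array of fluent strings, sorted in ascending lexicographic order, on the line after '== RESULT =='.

Progress:
  pre ⊆ S: {at(store), open(d_store_lab)} ⊆ S  — applicable
  S \ del = {have(k1), open(d_store_lab)}
  ∪ add   = {at(lab), have(k1), open(d_store_lab)}

== RESULT ==
["at(lab)", "have(k1)", "open(d_store_lab)"]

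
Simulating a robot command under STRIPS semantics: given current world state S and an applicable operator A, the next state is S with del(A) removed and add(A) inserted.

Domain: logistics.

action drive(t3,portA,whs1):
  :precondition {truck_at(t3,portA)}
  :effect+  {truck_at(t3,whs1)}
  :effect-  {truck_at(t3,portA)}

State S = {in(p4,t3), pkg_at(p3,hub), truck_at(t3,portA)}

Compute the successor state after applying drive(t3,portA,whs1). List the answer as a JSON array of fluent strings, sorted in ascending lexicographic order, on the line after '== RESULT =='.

Compute (S \ del) ∪ add:
  pre ⊆ S: {truck_at(t3,portA)} ⊆ S  — applicable
  S \ del = {in(p4,t3), pkg_at(p3,hub)}
  ∪ add   = {in(p4,t3), pkg_at(p3,hub), truck_at(t3,whs1)}

== RESULT ==
["in(p4,t3)", "pkg_at(p3,hub)", "truck_at(t3,whs1)"]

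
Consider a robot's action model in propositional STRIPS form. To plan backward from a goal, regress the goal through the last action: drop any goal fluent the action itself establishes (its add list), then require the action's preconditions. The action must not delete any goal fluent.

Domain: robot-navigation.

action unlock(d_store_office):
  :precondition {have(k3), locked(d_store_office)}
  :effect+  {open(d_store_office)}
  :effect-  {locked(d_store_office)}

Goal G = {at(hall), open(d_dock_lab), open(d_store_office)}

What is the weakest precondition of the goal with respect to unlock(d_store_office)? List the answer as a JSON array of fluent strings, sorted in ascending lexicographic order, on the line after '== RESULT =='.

Regress:
  G ∩ del = {}  (empty — regression defined)
  G \ add = {at(hall), open(d_dock_lab), open(d_store_office)} \ {open(d_store_office)} = {at(hall), open(d_dock_lab)}
  ∪ pre   = {at(hall), open(d_dock_lab)} ∪ {have(k3), locked(d_store_office)}
          = {at(hall), have(k3), locked(d_store_office), open(d_dock_lab)}

== RESULT ==
["at(hall)", "have(k3)", "locked(d_store_office)", "open(d_dock_lab)"]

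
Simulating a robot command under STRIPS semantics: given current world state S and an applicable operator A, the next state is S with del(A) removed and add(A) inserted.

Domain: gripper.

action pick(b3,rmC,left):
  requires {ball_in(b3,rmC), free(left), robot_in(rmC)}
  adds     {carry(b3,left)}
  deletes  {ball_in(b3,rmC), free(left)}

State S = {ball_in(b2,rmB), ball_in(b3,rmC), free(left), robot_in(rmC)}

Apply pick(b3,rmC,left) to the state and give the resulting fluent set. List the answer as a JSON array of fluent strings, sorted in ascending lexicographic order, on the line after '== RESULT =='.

Compute (S \ del) ∪ add:
  pre ⊆ S: {ball_in(b3,rmC), free(left), robot_in(rmC)} ⊆ S  — applicable
  S \ del = {ball_in(b2,rmB), robot_in(rmC)}
  ∪ add   = {ball_in(b2,rmB), carry(b3,left), robot_in(rmC)}

== RESULT ==
["ball_in(b2,rmB)", "carry(b3,left)", "robot_in(rmC)"]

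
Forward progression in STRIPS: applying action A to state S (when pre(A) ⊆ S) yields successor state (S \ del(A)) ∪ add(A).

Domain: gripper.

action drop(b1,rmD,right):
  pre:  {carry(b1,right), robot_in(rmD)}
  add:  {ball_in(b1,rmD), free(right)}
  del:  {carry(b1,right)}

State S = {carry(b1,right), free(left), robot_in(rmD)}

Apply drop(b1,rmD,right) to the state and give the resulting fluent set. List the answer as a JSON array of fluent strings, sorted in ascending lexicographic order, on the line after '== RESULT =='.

Compute (S \ del) ∪ add:
  pre ⊆ S: {carry(b1,right), robot_in(rmD)} ⊆ S  — applicable
  S \ del = {free(left), robot_in(rmD)}
  ∪ add   = {ball_in(b1,rmD), free(left), free(right), robot_in(rmD)}

== RESULT ==
["ball_in(b1,rmD)", "free(left)", "free(right)", "robot_in(rmD)"]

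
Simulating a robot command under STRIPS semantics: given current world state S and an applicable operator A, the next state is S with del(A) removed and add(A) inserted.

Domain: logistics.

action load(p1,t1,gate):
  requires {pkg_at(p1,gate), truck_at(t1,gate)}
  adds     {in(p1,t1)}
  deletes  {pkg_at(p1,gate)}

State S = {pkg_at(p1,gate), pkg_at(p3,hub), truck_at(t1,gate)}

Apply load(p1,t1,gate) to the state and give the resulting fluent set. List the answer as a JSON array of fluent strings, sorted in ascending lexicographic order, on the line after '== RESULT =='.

Compute (S \ del) ∪ add:
  pre ⊆ S: {pkg_at(p1,gate), truck_at(t1,gate)} ⊆ S  — applicable
  S \ del = {pkg_at(p3,hub), truck_at(t1,gate)}
  ∪ add   = {in(p1,t1), pkg_at(p3,hub), truck_at(t1,gate)}

== RESULT ==
["in(p1,t1)", "pkg_at(p3,hub)", "truck_at(t1,gate)"]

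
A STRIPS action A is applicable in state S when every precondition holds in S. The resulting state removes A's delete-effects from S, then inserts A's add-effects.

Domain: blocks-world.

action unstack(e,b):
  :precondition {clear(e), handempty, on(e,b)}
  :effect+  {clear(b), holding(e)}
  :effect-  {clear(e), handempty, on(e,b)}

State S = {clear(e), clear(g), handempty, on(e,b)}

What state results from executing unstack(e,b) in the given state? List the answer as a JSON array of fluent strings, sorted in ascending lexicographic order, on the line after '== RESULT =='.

Progress:
  pre ⊆ S: {clear(e), handempty, on(e,b)} ⊆ S  — applicable
  S \ del = {clear(g)}
  ∪ add   = {clear(b), clear(g), holding(e)}

== RESULT ==
["clear(b)", "clear(g)", "holding(e)"]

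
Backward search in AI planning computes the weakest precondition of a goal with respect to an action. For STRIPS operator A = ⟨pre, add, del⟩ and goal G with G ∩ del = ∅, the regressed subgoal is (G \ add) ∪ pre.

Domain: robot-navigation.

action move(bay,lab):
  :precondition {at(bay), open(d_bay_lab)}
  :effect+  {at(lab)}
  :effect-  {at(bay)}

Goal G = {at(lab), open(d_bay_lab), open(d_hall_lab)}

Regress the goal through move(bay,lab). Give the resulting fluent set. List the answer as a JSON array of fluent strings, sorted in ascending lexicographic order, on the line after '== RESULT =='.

Regress:
  G ∩ del = {}  (empty — regression defined)
  G \ add = {at(lab), open(d_bay_lab), open(d_hall_lab)} \ {at(lab)} = {open(d_bay_lab), open(d_hall_lab)}
  ∪ pre   = {open(d_bay_lab), open(d_hall_lab)} ∪ {at(bay), open(d_bay_lab)}
          = {at(bay), open(d_bay_lab), open(d_hall_lab)}

== RESULT ==
["at(bay)", "open(d_bay_lab)", "open(d_hall_lab)"]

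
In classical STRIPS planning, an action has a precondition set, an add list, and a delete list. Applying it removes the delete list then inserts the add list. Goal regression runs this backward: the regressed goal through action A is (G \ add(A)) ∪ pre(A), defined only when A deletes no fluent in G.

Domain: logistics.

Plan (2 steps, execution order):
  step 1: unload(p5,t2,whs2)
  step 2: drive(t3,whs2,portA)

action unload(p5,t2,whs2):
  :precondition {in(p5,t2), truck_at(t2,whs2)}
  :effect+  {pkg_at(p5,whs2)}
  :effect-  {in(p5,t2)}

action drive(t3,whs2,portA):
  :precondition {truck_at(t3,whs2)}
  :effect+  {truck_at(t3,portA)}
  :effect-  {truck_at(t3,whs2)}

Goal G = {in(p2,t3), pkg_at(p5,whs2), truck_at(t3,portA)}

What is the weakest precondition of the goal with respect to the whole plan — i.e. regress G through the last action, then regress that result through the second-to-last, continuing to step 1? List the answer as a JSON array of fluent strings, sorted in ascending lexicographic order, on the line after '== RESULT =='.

Regress step by step:
  through step 2 (drive(t3,whs2,portA)): drop {truck_at(t3,portA)}, keep {in(p2,t3), pkg_at(p5,whs2)}, require {truck_at(t3,whs2)}
    → {in(p2,t3), pkg_at(p5,whs2), truck_at(t3,whs2)}
  through step 1 (unload(p5,t2,whs2)): drop {pkg_at(p5,whs2)}, keep {in(p2,t3), truck_at(t3,whs2)}, require {in(p5,t2), truck_at(t2,whs2)}
    → {in(p2,t3), in(p5,t2), truck_at(t2,whs2), truck_at(t3,whs2)}

== RESULT ==
["in(p2,t3)", "in(p5,t2)", "truck_at(t2,whs2)", "truck_at(t3,whs2)"]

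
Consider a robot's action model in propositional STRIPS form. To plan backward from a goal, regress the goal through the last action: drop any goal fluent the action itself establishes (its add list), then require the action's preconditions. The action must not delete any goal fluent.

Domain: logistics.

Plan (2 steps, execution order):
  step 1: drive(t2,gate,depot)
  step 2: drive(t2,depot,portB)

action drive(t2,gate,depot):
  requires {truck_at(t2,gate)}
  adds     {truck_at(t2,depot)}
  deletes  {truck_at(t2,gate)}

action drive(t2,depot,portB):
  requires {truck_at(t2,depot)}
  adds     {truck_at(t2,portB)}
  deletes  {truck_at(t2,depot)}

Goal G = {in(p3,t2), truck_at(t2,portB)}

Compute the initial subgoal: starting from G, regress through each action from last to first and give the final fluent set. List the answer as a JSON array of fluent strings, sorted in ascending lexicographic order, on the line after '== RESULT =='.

Work backward from the goal:
  through step 2 (drive(t2,depot,portB)): drop {truck_at(t2,portB)}, keep {in(p3,t2)}, require {truck_at(t2,depot)}
    → {in(p3,t2), truck_at(t2,depot)}
  through step 1 (drive(t2,gate,depot)): drop {truck_at(t2,depot)}, keep {in(p3,t2)}, require {truck_at(t2,gate)}
    → {in(p3,t2), truck_at(t2,gate)}

== RESULT ==
["in(p3,t2)", "truck_at(t2,gate)"]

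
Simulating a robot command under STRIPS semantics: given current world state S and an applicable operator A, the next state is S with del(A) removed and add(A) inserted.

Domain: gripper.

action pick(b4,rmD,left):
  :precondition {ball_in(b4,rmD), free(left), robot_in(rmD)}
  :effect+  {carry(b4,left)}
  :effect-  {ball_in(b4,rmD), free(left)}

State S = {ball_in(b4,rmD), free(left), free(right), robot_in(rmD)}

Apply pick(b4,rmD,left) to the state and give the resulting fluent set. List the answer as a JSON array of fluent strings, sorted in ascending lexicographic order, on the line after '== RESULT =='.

Compute (S \ del) ∪ add:
  pre ⊆ S: {ball_in(b4,rmD), free(left), robot_in(rmD)} ⊆ S  — applicable
  S \ del = {free(right), robot_in(rmD)}
  ∪ add   = {carry(b4,left), free(right), robot_in(rmD)}

== RESULT ==
["carry(b4,left)", "free(right)", "robot_in(rmD)"]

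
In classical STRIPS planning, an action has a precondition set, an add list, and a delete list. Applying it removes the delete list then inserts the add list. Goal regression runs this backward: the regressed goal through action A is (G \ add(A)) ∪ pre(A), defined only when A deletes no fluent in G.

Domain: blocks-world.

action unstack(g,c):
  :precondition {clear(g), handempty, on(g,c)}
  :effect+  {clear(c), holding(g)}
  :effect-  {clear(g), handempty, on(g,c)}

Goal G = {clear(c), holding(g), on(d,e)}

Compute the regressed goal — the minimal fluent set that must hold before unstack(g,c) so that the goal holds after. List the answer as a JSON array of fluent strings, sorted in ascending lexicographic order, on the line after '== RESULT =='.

Compute (G \ add) ∪ pre:
  G ∩ del = {}  (empty — regression defined)
  G \ add = {clear(c), holding(g), on(d,e)} \ {clear(c), holding(g)} = {on(d,e)}
  ∪ pre   = {on(d,e)} ∪ {clear(g), handempty, on(g,c)}
          = {clear(g), handempty, on(d,e), on(g,c)}

== RESULT ==
["clear(g)", "handempty", "on(d,e)", "on(g,c)"]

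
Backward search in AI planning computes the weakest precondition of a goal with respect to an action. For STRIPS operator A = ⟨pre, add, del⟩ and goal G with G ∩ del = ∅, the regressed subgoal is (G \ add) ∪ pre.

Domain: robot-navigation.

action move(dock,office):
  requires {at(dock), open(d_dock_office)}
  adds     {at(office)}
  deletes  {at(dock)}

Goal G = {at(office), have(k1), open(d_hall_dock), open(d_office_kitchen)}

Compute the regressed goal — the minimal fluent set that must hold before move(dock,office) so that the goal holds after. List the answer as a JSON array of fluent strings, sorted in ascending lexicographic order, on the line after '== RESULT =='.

Compute (G \ add) ∪ pre:
  G ∩ del = {}  (empty — regression defined)
  G \ add = {at(office), have(k1), open(d_hall_dock), open(d_office_kitchen)} \ {at(office)} = {have(k1), open(d_hall_dock), open(d_office_kitchen)}
  ∪ pre   = {have(k1), open(d_hall_dock), open(d_office_kitchen)} ∪ {at(dock), open(d_dock_office)}
          = {at(dock), have(k1), open(d_dock_office), open(d_hall_dock), open(d_office_kitchen)}

== RESULT ==
["at(dock)", "have(k1)", "open(d_dock_office)", "open(d_hall_dock)", "open(d_office_kitchen)"]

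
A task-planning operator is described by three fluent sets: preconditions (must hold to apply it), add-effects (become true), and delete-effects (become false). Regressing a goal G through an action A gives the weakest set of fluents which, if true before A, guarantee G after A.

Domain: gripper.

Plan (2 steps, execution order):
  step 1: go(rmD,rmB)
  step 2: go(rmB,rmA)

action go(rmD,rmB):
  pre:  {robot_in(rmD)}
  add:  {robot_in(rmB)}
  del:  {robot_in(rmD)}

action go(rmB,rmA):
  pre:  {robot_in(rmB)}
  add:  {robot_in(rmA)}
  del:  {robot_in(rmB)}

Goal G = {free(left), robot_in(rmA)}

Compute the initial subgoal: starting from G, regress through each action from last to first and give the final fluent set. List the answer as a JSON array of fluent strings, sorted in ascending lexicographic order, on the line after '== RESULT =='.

Regress step by step:
  through step 2 (go(rmB,rmA)): drop {robot_in(rmA)}, keep {free(left)}, require {robot_in(rmB)}
    → {free(left), robot_in(rmB)}
  through step 1 (go(rmD,rmB)): drop {robot_in(rmB)}, keep {free(left)}, require {robot_in(rmD)}
    → {free(left), robot_in(rmD)}

== RESULT ==
["free(left)", "robot_in(rmD)"]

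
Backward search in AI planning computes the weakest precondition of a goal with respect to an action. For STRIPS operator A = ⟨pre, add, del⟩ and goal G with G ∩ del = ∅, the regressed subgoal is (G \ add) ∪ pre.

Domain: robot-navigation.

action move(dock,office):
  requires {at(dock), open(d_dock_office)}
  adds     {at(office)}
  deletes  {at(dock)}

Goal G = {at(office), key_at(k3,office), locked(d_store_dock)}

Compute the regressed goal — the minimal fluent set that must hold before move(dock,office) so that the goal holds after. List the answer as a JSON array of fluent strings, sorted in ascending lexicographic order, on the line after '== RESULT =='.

Regress:
  G ∩ del = {}  (empty — regression defined)
  G \ add = {at(office), key_at(k3,office), locked(d_store_dock)} \ {at(office)} = {key_at(k3,office), locked(d_store_dock)}
  ∪ pre   = {key_at(k3,office), locked(d_store_dock)} ∪ {at(dock), open(d_dock_office)}
          = {at(dock), key_at(k3,office), locked(d_store_dock), open(d_dock_office)}

== RESULT ==
["at(dock)", "key_at(k3,office)", "locked(d_store_dock)", "open(d_dock_office)"]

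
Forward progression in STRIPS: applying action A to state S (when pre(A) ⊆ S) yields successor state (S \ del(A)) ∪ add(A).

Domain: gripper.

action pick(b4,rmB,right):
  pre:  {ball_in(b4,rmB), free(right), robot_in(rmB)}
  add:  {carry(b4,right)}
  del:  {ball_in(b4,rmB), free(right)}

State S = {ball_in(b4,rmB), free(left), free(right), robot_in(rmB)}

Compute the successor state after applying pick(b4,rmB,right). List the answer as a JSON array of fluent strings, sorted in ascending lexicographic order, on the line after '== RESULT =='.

Progress:
  pre ⊆ S: {ball_in(b4,rmB), free(right), robot_in(rmB)} ⊆ S  — applicable
  S \ del = {free(left), robot_in(rmB)}
  ∪ add   = {carry(b4,right), free(left), robot_in(rmB)}

== RESULT ==
["carry(b4,right)", "free(left)", "robot_in(rmB)"]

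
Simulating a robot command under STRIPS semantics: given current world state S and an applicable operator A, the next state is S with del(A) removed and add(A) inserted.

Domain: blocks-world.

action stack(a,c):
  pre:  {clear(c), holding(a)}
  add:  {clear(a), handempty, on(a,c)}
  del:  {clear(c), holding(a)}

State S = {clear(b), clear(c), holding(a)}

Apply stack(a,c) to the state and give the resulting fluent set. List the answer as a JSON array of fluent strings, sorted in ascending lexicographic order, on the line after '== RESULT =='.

Progress:
  pre ⊆ S: {clear(c), holding(a)} ⊆ S  — applicable
  S \ del = {clear(b)}
  ∪ add   = {clear(a), clear(b), handempty, on(a,c)}

== RESULT ==
["clear(a)", "clear(b)", "handempty", "on(a,c)"]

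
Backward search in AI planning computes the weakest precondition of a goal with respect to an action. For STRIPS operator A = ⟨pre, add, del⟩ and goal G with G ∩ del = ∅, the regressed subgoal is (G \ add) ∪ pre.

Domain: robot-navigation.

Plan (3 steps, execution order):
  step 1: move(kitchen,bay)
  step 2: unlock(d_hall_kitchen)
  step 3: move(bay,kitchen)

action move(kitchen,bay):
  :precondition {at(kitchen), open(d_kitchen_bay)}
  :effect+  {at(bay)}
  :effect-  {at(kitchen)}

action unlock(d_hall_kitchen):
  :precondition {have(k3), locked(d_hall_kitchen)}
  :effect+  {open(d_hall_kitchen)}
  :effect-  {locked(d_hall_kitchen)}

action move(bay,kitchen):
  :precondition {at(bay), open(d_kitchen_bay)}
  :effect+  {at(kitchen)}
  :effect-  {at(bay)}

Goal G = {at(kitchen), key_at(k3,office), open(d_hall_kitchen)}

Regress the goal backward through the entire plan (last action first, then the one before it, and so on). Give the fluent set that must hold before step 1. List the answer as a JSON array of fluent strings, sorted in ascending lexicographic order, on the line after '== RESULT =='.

Work backward from the goal:
  through step 3 (move(bay,kitchen)): drop {at(kitchen)}, keep {key_at(k3,office), open(d_hall_kitchen)}, require {at(bay), open(d_kitchen_bay)}
    → {at(bay), key_at(k3,office), open(d_hall_kitchen), open(d_kitchen_bay)}
  through step 2 (unlock(d_hall_kitchen)): drop {open(d_hall_kitchen)}, keep {at(bay), key_at(k3,office), open(d_kitchen_bay)}, require {have(k3), locked(d_hall_kitchen)}
    → {at(bay), have(k3), key_at(k3,office), locked(d_hall_kitchen), open(d_kitchen_bay)}
  through step 1 (move(kitchen,bay)): drop {at(bay)}, keep {have(k3), key_at(k3,office), locked(d_hall_kitchen), open(d_kitchen_bay)}, require {at(kitchen), open(d_kitchen_bay)}
    → {at(kitchen), have(k3), key_at(k3,office), locked(d_hall_kitchen), open(d_kitchen_bay)}

== RESULT ==
["at(kitchen)", "have(k3)", "key_at(k3,office)", "locked(d_hall_kitchen)", "open(d_kitchen_bay)"]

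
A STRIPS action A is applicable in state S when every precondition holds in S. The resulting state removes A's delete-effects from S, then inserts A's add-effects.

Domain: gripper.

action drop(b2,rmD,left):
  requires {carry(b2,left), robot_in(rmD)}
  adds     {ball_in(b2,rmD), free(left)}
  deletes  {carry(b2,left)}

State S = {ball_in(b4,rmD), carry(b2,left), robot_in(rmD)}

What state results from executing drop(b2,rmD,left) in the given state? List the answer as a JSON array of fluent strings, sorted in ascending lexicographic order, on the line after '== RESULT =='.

Compute (S \ del) ∪ add:
  pre ⊆ S: {carry(b2,left), robot_in(rmD)} ⊆ S  — applicable
  S \ del = {ball_in(b4,rmD), robot_in(rmD)}
  ∪ add   = {ball_in(b2,rmD), ball_in(b4,rmD), free(left), robot_in(rmD)}

== RESULT ==
["ball_in(b2,rmD)", "ball_in(b4,rmD)", "free(left)", "robot_in(rmD)"]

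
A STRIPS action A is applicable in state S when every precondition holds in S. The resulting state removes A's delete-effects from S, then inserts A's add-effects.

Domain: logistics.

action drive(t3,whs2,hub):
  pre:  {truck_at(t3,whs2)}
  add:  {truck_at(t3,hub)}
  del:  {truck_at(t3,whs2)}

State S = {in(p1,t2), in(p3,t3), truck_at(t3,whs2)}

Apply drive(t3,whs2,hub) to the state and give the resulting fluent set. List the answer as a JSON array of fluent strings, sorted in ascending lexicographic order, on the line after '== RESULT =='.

Progress:
  pre ⊆ S: {truck_at(t3,whs2)} ⊆ S  — applicable
  S \ del = {in(p1,t2), in(p3,t3)}
  ∪ add   = {in(p1,t2), in(p3,t3), truck_at(t3,hub)}

== RESULT ==
["in(p1,t2)", "in(p3,t3)", "truck_at(t3,hub)"]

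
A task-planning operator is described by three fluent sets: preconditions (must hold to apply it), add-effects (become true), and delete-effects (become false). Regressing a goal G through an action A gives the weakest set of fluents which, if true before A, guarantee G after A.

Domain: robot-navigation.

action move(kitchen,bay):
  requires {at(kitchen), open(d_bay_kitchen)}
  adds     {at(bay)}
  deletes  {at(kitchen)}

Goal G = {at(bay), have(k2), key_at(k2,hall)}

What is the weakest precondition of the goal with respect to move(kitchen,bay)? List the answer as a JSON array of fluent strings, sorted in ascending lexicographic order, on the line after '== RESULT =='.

Compute (G \ add) ∪ pre:
  G ∩ del = {}  (empty — regression defined)
  G \ add = {at(bay), have(k2), key_at(k2,hall)} \ {at(bay)} = {have(k2), key_at(k2,hall)}
  ∪ pre   = {have(k2), key_at(k2,hall)} ∪ {at(kitchen), open(d_bay_kitchen)}
          = {at(kitchen), have(k2), key_at(k2,hall), open(d_bay_kitchen)}

== RESULT ==
["at(kitchen)", "have(k2)", "key_at(k2,hall)", "open(d_bay_kitchen)"]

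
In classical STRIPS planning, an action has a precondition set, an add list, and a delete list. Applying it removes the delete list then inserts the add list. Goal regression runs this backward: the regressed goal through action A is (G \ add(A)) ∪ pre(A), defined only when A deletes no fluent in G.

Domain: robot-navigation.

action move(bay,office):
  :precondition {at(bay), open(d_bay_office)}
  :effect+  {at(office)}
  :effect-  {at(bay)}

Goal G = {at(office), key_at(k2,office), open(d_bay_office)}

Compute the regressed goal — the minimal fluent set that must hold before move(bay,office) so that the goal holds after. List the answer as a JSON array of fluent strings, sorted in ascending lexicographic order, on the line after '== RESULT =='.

Regress:
  G ∩ del = {}  (empty — regression defined)
  G \ add = {at(office), key_at(k2,office), open(d_bay_office)} \ {at(office)} = {key_at(k2,office), open(d_bay_office)}
  ∪ pre   = {key_at(k2,office), open(d_bay_office)} ∪ {at(bay), open(d_bay_office)}
          = {at(bay), key_at(k2,office), open(d_bay_office)}

== RESULT ==
["at(bay)", "key_at(k2,office)", "open(d_bay_office)"]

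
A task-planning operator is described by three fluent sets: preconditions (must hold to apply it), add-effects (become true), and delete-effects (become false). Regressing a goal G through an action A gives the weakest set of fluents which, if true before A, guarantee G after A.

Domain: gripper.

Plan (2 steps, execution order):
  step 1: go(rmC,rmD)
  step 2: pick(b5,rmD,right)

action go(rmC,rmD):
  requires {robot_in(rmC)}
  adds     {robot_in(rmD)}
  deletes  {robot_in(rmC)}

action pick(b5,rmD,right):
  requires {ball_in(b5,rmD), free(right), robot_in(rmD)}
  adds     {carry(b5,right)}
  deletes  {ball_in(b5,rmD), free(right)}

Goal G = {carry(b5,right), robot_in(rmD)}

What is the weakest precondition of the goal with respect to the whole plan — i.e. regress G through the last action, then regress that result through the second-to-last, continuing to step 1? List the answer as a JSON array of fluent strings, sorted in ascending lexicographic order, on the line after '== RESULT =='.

Regress step by step:
  through step 2 (pick(b5,rmD,right)): drop {carry(b5,right)}, keep {robot_in(rmD)}, require {ball_in(b5,rmD), free(right), robot_in(rmD)}
    → {ball_in(b5,rmD), free(right), robot_in(rmD)}
  through step 1 (go(rmC,rmD)): drop {robot_in(rmD)}, keep {ball_in(b5,rmD), free(right)}, require {robot_in(rmC)}
    → {ball_in(b5,rmD), free(right), robot_in(rmC)}

== RESULT ==
["ball_in(b5,rmD)", "free(right)", "robot_in(rmC)"]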